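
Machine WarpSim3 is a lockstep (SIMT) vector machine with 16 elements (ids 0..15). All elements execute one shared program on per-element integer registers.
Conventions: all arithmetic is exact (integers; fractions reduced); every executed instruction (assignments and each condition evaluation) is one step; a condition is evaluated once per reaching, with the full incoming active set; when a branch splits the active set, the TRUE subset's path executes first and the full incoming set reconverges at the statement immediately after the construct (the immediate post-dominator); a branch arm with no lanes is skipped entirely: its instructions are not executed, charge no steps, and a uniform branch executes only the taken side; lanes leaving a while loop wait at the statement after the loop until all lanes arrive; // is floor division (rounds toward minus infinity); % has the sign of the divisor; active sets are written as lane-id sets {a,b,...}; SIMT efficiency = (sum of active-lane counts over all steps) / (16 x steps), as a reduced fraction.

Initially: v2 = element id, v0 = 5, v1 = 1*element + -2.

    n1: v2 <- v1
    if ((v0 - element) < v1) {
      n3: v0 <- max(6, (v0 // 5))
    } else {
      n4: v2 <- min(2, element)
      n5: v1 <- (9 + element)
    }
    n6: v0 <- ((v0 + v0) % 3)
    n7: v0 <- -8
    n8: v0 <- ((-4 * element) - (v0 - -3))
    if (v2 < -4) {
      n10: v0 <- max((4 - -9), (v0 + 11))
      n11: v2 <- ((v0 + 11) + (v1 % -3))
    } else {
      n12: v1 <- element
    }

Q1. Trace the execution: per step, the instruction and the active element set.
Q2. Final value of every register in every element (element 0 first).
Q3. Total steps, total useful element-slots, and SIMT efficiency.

step 0: v2 <- v1                     {0,1,2,3,4,5,6,7,8,9,10,11,12,13,14,15}
step 1: eval ((v0 - element) < v1)   {0,1,2,3,4,5,6,7,8,9,10,11,12,13,14,15}
step 2: v0 <- max(6, (v0 // 5))      {4,5,6,7,8,9,10,11,12,13,14,15}
step 3: v2 <- min(2, element)        {0,1,2,3}
step 4: v1 <- (9 + element)          {0,1,2,3}
step 5: v0 <- ((v0 + v0) % 3)        {0,1,2,3,4,5,6,7,8,9,10,11,12,13,14,15}
step 6: v0 <- -8                     {0,1,2,3,4,5,6,7,8,9,10,11,12,13,14,15}
step 7: v0 <- ((-4 * element) - (v0 - -3)) {0,1,2,3,4,5,6,7,8,9,10,11,12,13,14,15}
step 8: eval (v2 < -4)               {0,1,2,3,4,5,6,7,8,9,10,11,12,13,14,15}
step 9: v1 <- element                {0,1,2,3,4,5,6,7,8,9,10,11,12,13,14,15}

Answer: 10 steps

v2: 0,1,2,2,2,3,4,5,6,7,8,9,10,11,12,13
v0: 5,1,-3,-7,-11,-15,-19,-23,-27,-31,-35,-39,-43,-47,-51,-55
v1: 0,1,2,3,4,5,6,7,8,9,10,11,12,13,14,15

steps = 10; useful = 132; efficiency = 132/160 = 33/40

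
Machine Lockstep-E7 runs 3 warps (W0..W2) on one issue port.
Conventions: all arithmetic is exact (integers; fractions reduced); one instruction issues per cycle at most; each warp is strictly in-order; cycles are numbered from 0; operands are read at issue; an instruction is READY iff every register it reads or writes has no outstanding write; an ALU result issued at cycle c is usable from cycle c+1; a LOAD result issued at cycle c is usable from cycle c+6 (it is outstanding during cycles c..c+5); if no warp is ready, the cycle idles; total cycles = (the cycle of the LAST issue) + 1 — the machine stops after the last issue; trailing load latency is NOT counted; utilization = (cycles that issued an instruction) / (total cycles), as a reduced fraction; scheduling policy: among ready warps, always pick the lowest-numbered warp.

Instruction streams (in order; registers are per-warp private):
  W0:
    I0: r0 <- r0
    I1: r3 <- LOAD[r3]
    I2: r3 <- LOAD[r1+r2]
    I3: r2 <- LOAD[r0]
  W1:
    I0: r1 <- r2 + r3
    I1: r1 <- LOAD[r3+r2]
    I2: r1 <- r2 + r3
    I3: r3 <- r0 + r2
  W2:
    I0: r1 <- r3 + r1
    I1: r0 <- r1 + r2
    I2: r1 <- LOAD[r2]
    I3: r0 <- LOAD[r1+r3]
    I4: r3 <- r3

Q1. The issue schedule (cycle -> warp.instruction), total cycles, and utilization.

cycle 0: W0.I0
cycle 1: W0.I1
cycle 2: W1.I0
cycle 3: W1.I1
cycle 4: W2.I0
cycle 5: W2.I1
cycle 6: W2.I2
cycle 7: W0.I2
cycle 8: W0.I3
cycle 9: W1.I2
cycle 10: W1.I3
cycle 11: idle
cycle 12: W2.I3
cycle 13: W2.I4

Answer: 14 cycles, utilization 13/14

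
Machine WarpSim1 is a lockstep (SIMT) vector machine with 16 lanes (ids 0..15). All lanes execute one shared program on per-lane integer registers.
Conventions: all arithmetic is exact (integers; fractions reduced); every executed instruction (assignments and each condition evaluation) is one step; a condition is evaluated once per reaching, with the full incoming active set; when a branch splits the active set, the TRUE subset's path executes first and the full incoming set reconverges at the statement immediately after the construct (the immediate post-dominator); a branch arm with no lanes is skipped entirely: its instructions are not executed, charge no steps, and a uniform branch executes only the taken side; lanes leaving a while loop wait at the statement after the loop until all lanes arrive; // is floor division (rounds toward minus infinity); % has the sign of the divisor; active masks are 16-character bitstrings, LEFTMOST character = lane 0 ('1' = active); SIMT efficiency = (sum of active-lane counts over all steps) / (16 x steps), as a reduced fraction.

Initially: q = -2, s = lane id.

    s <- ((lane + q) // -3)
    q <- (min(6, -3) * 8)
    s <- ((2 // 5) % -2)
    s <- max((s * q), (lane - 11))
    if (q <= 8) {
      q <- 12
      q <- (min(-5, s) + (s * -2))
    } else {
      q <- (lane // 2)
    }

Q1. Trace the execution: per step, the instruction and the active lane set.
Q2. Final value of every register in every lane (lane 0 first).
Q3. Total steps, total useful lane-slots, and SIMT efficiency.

step 0: s <- ((lane + q) // -3)      1111111111111111
step 1: q <- (min(6, -3) * 8)        1111111111111111
step 2: s <- ((2 // 5) % -2)         1111111111111111
step 3: s <- max((s * q), (lane - 11)) 1111111111111111
step 4: eval (q <= 8)                1111111111111111
step 5: q <- 12                      1111111111111111
step 6: q <- (min(-5, s) + (s * -2)) 1111111111111111

Answer: 7 steps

q: -5,-5,-5,-5,-5,-5,-5,-5,-5,-5,-5,-5,-7,-9,-11,-13
s: 0,0,0,0,0,0,0,0,0,0,0,0,1,2,3,4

steps = 7; useful = 112; efficiency = 112/112 = 1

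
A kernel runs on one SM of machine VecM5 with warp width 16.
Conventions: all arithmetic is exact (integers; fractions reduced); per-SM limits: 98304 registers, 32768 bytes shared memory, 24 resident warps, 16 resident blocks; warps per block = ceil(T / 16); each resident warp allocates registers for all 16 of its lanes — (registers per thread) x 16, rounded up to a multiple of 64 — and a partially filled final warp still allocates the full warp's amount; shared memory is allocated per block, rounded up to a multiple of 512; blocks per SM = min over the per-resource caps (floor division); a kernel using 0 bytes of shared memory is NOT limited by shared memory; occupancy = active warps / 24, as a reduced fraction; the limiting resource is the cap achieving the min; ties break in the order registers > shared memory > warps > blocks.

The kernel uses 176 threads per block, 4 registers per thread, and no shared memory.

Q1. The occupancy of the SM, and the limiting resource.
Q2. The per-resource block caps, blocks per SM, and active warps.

Answer: occupancy 11/12, limited by warps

registers: 139 blocks
shared memory: no limit (kernel uses none)
warps: 2 blocks
blocks: 16 blocks

Answer: 2 blocks, 22 active warps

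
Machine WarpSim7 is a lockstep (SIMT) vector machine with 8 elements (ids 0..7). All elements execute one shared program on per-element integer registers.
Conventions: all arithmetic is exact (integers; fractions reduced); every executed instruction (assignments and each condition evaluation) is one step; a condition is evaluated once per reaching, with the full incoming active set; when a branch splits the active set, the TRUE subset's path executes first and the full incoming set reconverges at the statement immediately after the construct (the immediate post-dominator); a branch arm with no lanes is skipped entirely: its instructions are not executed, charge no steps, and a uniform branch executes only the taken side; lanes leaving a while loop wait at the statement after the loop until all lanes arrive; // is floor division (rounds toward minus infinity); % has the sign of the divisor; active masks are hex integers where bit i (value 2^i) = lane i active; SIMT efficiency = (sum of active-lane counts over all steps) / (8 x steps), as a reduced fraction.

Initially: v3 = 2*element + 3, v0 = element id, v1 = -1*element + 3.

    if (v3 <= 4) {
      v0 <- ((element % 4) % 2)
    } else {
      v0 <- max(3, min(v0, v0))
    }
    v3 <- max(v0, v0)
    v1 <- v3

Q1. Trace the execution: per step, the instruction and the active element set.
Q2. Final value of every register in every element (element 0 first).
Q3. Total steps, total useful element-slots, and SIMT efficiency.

step 0: eval (v3 <= 4)               0xff
step 1: v0 <- ((element % 4) % 2)    0x01
step 2: v0 <- max(3, min(v0, v0))    0xfe
step 3: v3 <- max(v0, v0)            0xff
step 4: v1 <- v3                     0xff

Answer: 5 steps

v3: 0,3,3,3,4,5,6,7
v0: 0,3,3,3,4,5,6,7
v1: 0,3,3,3,4,5,6,7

steps = 5; useful = 32; efficiency = 32/40 = 4/5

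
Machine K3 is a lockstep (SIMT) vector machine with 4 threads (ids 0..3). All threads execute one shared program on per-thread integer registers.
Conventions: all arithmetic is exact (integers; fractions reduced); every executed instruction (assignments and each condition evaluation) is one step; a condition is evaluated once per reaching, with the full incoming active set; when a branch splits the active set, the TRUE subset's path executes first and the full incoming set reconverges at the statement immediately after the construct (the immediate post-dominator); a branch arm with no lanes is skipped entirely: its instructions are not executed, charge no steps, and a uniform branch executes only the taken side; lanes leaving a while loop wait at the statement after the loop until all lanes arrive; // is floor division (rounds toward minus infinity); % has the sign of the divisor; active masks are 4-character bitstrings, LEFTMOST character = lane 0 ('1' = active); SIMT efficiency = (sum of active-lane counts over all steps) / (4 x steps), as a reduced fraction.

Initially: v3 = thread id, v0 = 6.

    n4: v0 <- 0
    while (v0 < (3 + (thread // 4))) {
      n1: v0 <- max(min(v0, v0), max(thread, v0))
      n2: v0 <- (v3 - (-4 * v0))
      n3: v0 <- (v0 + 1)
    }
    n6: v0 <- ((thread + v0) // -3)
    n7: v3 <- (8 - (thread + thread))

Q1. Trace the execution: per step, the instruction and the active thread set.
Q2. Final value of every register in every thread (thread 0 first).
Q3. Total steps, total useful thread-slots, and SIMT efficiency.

step 0: v0 <- 0                      1111
step 1: eval (v0 < (3 + (thread // 4))) 1111
step 2: v0 <- max(min(v0, v0), max(thread, v0)) 1111
step 3: v0 <- (v3 - (-4 * v0))       1111
step 4: v0 <- (v0 + 1)               1111
step 5: eval (v0 < (3 + (thread // 4))) 1111
step 6: v0 <- max(min(v0, v0), max(thread, v0)) 1000
step 7: v0 <- (v3 - (-4 * v0))       1000
step 8: v0 <- (v0 + 1)               1000
step 9: eval (v0 < (3 + (thread // 4))) 1000
step 10: v0 <- ((thread + v0) // -3)  1111
step 11: v3 <- (8 - (thread + thread)) 1111

Answer: 12 steps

v3: 8,6,4,2
v0: -2,-3,-5,-7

steps = 12; useful = 36; efficiency = 36/48 = 3/4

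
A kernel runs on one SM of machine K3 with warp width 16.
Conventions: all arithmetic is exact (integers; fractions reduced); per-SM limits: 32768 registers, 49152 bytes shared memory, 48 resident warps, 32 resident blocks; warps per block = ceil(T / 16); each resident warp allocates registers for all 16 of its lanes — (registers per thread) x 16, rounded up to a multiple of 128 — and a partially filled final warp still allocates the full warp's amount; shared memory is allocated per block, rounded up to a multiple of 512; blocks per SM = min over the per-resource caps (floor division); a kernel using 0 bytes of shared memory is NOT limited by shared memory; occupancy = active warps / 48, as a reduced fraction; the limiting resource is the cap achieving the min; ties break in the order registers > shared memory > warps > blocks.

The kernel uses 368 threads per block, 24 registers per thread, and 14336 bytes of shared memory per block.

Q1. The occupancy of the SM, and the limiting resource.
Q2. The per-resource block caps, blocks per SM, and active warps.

Answer: occupancy 23/24, limited by warps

registers: 3 blocks
shared memory: 3 blocks
warps: 2 blocks
blocks: 32 blocks

Answer: 2 blocks, 46 active warps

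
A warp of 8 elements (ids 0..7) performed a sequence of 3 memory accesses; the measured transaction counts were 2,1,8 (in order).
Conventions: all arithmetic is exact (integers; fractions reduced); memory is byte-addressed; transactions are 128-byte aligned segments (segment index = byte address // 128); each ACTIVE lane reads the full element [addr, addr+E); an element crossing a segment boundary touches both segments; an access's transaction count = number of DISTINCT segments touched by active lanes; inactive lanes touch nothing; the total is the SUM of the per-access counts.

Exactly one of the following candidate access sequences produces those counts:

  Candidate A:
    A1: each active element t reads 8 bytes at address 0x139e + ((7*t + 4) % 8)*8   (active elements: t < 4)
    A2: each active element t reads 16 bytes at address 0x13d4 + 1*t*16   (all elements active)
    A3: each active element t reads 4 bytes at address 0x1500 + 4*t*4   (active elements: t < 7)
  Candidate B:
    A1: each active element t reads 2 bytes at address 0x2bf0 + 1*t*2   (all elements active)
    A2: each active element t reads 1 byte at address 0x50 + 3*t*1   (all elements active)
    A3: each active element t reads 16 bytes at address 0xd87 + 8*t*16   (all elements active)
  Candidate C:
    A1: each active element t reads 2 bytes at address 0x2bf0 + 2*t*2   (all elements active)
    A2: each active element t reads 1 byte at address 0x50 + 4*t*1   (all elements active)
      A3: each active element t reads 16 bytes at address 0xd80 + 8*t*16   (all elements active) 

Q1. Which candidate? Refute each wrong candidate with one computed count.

A: A1 gives 1 transaction, not 2
B: A1 gives 1 transaction, not 2
C: all counts match (2,1,8)

Answer: C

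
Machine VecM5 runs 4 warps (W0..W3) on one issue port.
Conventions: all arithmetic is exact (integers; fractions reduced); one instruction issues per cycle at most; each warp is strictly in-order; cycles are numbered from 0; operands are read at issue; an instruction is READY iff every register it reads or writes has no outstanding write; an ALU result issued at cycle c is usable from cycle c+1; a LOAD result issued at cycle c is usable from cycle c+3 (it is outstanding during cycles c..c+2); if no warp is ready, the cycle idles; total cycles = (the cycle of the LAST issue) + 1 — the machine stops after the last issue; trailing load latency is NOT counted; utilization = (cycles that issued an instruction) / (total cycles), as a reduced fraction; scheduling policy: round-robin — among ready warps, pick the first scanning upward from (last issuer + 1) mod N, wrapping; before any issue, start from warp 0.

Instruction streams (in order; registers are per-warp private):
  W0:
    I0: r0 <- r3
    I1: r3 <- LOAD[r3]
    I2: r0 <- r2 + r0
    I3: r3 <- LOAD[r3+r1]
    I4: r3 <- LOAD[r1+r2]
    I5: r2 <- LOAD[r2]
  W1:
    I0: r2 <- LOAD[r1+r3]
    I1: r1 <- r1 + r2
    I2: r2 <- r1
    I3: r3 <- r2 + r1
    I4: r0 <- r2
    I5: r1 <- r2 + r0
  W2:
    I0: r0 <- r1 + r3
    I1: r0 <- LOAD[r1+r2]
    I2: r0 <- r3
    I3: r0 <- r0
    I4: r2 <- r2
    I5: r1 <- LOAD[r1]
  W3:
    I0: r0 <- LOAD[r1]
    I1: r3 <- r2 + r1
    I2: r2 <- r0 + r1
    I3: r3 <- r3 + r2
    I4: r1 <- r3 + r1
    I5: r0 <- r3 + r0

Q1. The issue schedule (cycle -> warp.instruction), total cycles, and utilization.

cycle 0: W0.I0
cycle 1: W1.I0
cycle 2: W2.I0
cycle 3: W3.I0
cycle 4: W0.I1
cycle 5: W1.I1
cycle 6: W2.I1
cycle 7: W3.I1
cycle 8: W0.I2
cycle 9: W1.I2
cycle 10: W2.I2
cycle 11: W3.I2
cycle 12: W0.I3
cycle 13: W1.I3
cycle 14: W2.I3
cycle 15: W3.I3
cycle 16: W0.I4
cycle 17: W1.I4
cycle 18: W2.I4
cycle 19: W3.I4
cycle 20: W0.I5
cycle 21: W1.I5
cycle 22: W2.I5
cycle 23: W3.I5

Answer: 24 cycles, utilization 1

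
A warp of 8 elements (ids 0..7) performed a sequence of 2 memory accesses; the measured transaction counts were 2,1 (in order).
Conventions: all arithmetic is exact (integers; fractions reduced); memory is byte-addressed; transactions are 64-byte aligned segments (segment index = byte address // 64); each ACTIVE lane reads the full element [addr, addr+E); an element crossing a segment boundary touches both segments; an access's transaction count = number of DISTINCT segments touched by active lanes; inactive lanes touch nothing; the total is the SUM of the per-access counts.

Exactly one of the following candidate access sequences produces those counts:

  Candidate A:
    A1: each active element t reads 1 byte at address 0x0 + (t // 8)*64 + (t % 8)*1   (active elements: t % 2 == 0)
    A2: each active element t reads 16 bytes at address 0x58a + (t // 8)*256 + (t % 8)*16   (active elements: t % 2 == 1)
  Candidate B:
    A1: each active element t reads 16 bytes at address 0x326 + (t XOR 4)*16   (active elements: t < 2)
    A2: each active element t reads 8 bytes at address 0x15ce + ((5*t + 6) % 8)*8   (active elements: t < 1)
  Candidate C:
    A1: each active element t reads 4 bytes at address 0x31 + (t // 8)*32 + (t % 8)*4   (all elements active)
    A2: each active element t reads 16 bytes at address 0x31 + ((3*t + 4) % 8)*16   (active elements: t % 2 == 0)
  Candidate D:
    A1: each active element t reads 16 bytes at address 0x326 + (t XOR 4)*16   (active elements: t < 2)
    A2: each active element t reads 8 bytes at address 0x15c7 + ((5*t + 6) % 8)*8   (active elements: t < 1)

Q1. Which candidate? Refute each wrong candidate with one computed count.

A: A1 gives 1 transaction, not 2
B: A2 gives 2 transactions, not 1
C: A2 gives 3 transactions, not 1
D: all counts match (2,1)

Answer: D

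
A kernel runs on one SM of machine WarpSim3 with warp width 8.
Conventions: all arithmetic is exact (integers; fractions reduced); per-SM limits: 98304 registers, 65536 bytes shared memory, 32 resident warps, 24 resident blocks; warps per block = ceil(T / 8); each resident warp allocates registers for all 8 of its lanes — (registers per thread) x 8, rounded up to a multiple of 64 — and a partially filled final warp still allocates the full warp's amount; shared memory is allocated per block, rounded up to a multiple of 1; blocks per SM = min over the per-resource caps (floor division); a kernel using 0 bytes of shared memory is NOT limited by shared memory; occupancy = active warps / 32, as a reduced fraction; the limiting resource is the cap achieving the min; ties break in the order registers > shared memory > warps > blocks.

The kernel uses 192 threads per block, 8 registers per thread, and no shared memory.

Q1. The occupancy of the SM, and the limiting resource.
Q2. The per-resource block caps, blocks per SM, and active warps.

Answer: occupancy 3/4, limited by warps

registers: 64 blocks
shared memory: no limit (kernel uses none)
warps: 1 block
blocks: 24 blocks

Answer: 1 block, 24 active warps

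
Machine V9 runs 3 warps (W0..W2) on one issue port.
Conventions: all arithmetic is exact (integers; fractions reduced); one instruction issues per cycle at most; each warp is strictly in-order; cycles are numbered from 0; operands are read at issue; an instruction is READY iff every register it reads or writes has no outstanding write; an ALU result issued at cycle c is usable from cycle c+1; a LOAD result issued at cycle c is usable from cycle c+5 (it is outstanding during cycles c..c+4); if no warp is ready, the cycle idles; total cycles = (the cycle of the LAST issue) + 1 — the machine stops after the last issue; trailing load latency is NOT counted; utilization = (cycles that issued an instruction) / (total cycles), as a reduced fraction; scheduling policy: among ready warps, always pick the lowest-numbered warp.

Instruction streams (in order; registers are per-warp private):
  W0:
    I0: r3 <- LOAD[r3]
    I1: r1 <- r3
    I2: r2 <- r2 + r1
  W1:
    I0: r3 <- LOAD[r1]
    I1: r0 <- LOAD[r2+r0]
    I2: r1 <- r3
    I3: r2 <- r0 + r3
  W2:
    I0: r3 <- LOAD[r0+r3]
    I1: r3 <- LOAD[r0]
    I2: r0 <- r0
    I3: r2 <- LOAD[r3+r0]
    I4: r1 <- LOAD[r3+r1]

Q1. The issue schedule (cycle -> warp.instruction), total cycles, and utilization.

cycle 0: W0.I0
cycle 1: W1.I0
cycle 2: W1.I1
cycle 3: W2.I0
cycle 4: idle
cycle 5: W0.I1
cycle 6: W0.I2
cycle 7: W1.I2
cycle 8: W1.I3
cycle 9: W2.I1
cycle 10: W2.I2
cycle 11: idle
cycle 12: idle
cycle 13: idle
cycle 14: W2.I3
cycle 15: W2.I4

Answer: 16 cycles, utilization 3/4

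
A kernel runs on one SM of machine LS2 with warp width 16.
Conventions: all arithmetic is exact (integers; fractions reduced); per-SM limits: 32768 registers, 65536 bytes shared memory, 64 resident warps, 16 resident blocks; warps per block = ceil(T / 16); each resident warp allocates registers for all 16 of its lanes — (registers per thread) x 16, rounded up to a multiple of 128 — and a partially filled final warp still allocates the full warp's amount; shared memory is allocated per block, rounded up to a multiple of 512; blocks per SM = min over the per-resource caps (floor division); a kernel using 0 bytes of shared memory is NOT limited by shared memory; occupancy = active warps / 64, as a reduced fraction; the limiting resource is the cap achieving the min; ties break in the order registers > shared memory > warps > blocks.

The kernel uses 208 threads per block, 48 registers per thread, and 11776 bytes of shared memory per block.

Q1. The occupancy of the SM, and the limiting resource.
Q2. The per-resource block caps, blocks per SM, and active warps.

Answer: occupancy 39/64, limited by registers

registers: 3 blocks
shared memory: 5 blocks
warps: 4 blocks
blocks: 16 blocks

Answer: 3 blocks, 39 active warps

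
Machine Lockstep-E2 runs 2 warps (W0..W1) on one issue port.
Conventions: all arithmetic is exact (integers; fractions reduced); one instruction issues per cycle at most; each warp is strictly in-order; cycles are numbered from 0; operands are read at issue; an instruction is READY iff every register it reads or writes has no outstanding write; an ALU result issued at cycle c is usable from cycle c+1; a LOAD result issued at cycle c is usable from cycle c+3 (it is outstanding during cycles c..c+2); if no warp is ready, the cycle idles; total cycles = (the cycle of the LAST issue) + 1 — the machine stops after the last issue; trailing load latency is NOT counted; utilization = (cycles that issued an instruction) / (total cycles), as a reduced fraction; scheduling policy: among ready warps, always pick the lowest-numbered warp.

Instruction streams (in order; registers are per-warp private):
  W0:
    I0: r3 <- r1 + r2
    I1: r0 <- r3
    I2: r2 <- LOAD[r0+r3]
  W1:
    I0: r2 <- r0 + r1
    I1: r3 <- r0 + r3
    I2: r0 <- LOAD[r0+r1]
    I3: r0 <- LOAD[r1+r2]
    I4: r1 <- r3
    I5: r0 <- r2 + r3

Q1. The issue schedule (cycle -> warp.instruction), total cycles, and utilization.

cycle 0: W0.I0
cycle 1: W0.I1
cycle 2: W0.I2
cycle 3: W1.I0
cycle 4: W1.I1
cycle 5: W1.I2
cycle 6: idle
cycle 7: idle
cycle 8: W1.I3
cycle 9: W1.I4
cycle 10: idle
cycle 11: W1.I5

Answer: 12 cycles, utilization 3/4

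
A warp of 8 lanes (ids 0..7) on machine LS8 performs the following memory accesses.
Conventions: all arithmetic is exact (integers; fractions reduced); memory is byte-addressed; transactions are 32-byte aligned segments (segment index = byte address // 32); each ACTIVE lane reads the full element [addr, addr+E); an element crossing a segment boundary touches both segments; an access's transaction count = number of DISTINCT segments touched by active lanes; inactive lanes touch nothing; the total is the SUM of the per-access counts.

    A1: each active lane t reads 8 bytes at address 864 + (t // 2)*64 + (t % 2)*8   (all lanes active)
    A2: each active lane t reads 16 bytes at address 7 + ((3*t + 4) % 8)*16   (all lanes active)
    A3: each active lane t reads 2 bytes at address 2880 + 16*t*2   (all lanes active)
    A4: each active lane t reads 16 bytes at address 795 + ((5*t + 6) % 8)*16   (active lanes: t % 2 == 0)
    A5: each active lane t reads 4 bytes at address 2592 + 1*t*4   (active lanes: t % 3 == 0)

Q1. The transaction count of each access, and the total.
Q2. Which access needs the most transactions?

A1: 4 transactions
A2: 5 transactions
A3: 8 transactions
A4: 5 transactions
A5: 1 transaction

Answer: 4,5,8,5,1; total 23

Answer: A3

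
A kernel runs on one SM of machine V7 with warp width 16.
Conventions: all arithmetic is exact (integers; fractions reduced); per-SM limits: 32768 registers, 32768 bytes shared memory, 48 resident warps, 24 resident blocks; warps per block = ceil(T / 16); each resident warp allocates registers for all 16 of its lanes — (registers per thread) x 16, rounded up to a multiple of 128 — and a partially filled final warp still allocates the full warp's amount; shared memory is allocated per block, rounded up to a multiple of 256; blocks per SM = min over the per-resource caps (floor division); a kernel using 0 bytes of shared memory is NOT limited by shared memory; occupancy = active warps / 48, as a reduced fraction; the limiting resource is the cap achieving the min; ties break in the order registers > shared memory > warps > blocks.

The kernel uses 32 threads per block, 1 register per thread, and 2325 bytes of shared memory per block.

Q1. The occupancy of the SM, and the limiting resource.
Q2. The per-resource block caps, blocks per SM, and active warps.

Answer: occupancy 1/2, limited by shared memory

registers: 128 blocks
shared memory: 12 blocks
warps: 24 blocks
blocks: 24 blocks

Answer: 12 blocks, 24 active warps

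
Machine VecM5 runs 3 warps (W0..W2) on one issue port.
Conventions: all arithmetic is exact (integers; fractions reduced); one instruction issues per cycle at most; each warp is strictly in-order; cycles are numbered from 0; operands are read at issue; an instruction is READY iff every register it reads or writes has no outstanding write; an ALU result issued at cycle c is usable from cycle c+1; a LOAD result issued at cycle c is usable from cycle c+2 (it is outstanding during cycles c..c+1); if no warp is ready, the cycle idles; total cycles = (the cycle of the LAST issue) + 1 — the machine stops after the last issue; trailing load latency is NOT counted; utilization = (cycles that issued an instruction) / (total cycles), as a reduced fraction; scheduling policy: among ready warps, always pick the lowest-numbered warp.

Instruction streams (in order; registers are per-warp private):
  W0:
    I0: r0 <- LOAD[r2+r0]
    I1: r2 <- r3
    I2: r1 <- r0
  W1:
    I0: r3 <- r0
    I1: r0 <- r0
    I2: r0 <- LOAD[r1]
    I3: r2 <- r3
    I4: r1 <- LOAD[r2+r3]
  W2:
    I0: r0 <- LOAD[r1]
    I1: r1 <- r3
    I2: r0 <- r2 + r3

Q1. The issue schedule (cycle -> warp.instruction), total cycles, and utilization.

cycle 0: W0.I0
cycle 1: W0.I1
cycle 2: W0.I2
cycle 3: W1.I0
cycle 4: W1.I1
cycle 5: W1.I2
cycle 6: W1.I3
cycle 7: W1.I4
cycle 8: W2.I0
cycle 9: W2.I1
cycle 10: W2.I2

Answer: 11 cycles, utilization 1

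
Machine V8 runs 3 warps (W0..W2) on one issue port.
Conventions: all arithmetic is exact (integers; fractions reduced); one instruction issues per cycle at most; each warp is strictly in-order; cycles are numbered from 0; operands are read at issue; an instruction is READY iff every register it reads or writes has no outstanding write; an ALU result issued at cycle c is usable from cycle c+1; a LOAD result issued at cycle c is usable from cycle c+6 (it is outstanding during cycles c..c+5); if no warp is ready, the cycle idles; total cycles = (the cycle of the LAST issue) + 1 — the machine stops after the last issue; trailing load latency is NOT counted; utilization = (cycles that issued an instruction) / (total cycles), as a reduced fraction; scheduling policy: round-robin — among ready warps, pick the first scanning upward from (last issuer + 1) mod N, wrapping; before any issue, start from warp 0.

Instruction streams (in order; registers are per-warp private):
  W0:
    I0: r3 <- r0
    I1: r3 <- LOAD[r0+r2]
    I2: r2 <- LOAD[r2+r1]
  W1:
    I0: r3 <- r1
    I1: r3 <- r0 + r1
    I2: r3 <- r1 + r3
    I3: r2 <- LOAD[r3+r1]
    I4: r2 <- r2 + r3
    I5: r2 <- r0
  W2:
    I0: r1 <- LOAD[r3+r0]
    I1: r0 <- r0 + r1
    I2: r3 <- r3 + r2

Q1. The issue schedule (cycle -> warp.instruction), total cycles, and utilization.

cycle 0: W0.I0
cycle 1: W1.I0
cycle 2: W2.I0
cycle 3: W0.I1
cycle 4: W1.I1
cycle 5: W0.I2
cycle 6: W1.I2
cycle 7: W1.I3
cycle 8: W2.I1
cycle 9: W2.I2
cycle 10: idle
cycle 11: idle
cycle 12: idle
cycle 13: W1.I4
cycle 14: W1.I5

Answer: 15 cycles, utilization 4/5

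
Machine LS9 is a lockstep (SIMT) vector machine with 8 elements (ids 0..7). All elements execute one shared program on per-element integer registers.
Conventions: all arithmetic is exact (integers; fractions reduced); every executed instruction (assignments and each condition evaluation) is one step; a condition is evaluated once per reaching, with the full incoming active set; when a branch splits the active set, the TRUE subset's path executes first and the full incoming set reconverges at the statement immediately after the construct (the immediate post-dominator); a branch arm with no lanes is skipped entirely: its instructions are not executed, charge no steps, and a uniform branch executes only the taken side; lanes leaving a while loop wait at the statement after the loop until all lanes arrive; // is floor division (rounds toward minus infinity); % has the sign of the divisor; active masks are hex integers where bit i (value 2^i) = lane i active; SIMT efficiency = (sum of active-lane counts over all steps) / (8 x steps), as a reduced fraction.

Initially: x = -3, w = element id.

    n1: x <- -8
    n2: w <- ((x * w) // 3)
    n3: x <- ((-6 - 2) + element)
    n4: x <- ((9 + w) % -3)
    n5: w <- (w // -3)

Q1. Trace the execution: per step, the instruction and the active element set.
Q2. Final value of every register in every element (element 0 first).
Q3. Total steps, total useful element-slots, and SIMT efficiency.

step 0: x <- -8                      0xff
step 1: w <- ((x * w) // 3)          0xff
step 2: x <- ((-6 - 2) + element)    0xff
step 3: x <- ((9 + w) % -3)          0xff
step 4: w <- (w // -3)               0xff

Answer: 5 steps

x: 0,0,0,-2,-2,-2,-1,-1
w: 0,1,2,2,3,4,5,6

steps = 5; useful = 40; efficiency = 40/40 = 1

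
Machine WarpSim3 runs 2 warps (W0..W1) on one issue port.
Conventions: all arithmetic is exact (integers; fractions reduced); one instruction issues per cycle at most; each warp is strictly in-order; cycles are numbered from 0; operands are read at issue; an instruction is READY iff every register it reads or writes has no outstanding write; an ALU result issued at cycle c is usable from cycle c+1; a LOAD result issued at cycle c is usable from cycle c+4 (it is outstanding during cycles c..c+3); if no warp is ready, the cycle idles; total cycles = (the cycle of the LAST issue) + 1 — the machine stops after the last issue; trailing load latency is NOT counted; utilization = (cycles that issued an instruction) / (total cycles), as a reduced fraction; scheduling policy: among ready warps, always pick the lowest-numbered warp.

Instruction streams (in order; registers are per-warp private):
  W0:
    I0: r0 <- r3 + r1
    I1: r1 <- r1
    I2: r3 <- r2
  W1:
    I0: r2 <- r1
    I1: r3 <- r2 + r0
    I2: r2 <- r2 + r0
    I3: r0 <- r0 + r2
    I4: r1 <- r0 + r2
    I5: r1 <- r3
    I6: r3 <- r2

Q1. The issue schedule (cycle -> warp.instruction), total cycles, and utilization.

cycle 0: W0.I0
cycle 1: W0.I1
cycle 2: W0.I2
cycle 3: W1.I0
cycle 4: W1.I1
cycle 5: W1.I2
cycle 6: W1.I3
cycle 7: W1.I4
cycle 8: W1.I5
cycle 9: W1.I6

Answer: 10 cycles, utilization 1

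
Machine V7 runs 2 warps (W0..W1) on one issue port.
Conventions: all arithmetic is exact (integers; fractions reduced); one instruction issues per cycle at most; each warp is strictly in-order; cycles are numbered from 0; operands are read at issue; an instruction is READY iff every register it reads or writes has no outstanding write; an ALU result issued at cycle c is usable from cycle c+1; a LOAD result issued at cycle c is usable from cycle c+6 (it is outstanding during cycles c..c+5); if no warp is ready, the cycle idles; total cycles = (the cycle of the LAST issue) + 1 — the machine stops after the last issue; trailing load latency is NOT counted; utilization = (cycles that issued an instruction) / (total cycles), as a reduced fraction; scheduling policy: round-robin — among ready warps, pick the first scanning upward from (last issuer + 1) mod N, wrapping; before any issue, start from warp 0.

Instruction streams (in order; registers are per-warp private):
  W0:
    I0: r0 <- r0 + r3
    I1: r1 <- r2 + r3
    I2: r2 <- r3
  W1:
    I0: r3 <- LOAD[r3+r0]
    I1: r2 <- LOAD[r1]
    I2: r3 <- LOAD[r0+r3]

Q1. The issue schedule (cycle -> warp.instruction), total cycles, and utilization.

cycle 0: W0.I0
cycle 1: W1.I0
cycle 2: W0.I1
cycle 3: W1.I1
cycle 4: W0.I2
cycle 5: idle
cycle 6: idle
cycle 7: W1.I2

Answer: 8 cycles, utilization 3/4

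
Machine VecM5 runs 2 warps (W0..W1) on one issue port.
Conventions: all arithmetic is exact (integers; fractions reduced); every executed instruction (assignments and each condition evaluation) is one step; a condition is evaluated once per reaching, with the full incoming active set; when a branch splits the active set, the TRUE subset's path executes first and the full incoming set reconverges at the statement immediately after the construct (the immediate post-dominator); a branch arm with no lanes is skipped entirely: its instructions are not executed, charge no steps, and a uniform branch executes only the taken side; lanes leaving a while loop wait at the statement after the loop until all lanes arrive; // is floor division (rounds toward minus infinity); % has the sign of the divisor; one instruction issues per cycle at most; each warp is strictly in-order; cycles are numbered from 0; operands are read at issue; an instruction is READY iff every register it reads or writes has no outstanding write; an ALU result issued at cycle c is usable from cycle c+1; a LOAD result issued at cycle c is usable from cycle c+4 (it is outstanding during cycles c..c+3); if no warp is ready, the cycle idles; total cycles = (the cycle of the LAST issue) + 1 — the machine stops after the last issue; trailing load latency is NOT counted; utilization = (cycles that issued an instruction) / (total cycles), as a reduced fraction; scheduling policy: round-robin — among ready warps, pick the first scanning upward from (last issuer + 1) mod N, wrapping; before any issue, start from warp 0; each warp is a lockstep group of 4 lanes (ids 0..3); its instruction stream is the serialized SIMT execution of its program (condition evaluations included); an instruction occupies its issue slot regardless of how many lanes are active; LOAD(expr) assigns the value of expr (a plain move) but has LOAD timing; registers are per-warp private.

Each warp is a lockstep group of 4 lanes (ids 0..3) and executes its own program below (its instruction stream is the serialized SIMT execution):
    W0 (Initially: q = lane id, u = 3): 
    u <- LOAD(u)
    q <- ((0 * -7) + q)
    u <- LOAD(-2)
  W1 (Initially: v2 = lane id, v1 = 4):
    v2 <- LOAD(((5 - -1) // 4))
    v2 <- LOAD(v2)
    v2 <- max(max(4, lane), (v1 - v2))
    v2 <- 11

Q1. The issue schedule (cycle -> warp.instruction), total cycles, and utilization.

cycle 0: W0.I0
cycle 1: W1.I0
cycle 2: W0.I1
cycle 3: idle
cycle 4: W0.I2
cycle 5: W1.I1
cycle 6: idle
cycle 7: idle
cycle 8: idle
cycle 9: W1.I2
cycle 10: W1.I3

Answer: 11 cycles, utilization 7/11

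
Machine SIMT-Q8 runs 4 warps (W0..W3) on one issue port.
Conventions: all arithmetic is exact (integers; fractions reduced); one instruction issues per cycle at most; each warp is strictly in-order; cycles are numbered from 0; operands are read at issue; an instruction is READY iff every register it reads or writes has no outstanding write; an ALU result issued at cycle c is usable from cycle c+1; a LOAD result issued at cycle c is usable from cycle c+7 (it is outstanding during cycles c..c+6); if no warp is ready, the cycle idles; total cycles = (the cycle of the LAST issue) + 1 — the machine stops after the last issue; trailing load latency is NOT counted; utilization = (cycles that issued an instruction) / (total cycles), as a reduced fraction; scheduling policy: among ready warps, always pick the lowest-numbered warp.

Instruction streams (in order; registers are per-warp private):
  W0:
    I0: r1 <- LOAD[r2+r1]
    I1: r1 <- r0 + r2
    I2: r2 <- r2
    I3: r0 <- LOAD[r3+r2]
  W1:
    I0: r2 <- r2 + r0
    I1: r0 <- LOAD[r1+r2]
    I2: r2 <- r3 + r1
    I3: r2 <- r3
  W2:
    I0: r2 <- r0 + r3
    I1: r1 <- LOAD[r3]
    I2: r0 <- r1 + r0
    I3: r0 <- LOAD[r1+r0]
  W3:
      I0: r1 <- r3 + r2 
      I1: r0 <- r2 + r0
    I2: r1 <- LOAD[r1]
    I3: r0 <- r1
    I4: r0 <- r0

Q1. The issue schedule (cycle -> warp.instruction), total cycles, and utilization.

cycle 0: W0.I0
cycle 1: W1.I0
cycle 2: W1.I1
cycle 3: W1.I2
cycle 4: W1.I3
cycle 5: W2.I0
cycle 6: W2.I1
cycle 7: W0.I1
cycle 8: W0.I2
cycle 9: W0.I3
cycle 10: W3.I0
cycle 11: W3.I1
cycle 12: W3.I2
cycle 13: W2.I2
cycle 14: W2.I3
cycle 15: idle
cycle 16: idle
cycle 17: idle
cycle 18: idle
cycle 19: W3.I3
cycle 20: W3.I4

Answer: 21 cycles, utilization 17/21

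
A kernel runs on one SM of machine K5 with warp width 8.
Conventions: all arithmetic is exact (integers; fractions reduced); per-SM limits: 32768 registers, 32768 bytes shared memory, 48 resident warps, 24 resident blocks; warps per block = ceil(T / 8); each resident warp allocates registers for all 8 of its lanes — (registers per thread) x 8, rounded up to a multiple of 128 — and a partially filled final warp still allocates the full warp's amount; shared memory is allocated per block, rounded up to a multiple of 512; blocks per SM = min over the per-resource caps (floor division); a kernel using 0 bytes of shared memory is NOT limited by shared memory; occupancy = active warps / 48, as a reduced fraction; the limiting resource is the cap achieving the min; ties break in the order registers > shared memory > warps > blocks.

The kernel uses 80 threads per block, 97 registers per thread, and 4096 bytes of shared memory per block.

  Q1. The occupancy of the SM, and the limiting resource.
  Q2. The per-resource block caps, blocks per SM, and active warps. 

Answer: occupancy 5/8, limited by registers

registers: 3 blocks
shared memory: 8 blocks
warps: 4 blocks
blocks: 24 blocks

Answer: 3 blocks, 30 active warps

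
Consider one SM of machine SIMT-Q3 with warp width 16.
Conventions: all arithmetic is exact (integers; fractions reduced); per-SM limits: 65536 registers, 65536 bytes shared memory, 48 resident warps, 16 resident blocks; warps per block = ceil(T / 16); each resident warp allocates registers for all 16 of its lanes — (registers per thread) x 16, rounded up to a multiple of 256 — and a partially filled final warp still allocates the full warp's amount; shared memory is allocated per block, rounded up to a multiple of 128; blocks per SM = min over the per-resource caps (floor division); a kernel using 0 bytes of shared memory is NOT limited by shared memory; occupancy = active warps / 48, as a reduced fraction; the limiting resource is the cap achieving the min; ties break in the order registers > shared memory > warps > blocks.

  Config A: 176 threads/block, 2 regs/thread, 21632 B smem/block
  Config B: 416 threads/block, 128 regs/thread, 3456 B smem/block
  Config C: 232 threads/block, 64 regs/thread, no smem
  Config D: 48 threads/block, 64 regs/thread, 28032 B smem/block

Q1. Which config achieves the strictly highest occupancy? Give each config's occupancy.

occupancies: A 11/16, B 13/24, C 15/16, D 1/8

Answer: C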